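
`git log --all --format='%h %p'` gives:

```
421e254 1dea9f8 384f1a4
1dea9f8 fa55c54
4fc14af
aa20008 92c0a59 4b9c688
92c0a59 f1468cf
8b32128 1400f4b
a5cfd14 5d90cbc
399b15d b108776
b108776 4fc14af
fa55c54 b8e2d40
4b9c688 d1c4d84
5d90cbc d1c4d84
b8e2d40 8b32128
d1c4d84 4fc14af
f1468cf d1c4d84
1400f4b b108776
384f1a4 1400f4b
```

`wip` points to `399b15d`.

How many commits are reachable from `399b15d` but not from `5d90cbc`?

2

Reachable from 399b15d: {399b15d, 4fc14af, b108776}.
Reachable from 5d90cbc: {4fc14af, 5d90cbc, d1c4d84}.
In 399b15d's history but not 5d90cbc's: {399b15d, b108776} — 2 commits.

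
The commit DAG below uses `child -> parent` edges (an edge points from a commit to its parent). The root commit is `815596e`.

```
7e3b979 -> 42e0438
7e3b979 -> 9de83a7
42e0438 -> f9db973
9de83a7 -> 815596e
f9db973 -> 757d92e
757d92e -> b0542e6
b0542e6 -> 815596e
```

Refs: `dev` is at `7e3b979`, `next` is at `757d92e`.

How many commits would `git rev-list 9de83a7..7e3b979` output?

Reachable from 7e3b979: {42e0438, 757d92e, 7e3b979, 815596e, 9de83a7, b0542e6, f9db973}.
Reachable from 9de83a7: {815596e, 9de83a7}.
In 7e3b979's history but not 9de83a7's: {42e0438, 757d92e, 7e3b979, b0542e6, f9db973} — 5 commits.

5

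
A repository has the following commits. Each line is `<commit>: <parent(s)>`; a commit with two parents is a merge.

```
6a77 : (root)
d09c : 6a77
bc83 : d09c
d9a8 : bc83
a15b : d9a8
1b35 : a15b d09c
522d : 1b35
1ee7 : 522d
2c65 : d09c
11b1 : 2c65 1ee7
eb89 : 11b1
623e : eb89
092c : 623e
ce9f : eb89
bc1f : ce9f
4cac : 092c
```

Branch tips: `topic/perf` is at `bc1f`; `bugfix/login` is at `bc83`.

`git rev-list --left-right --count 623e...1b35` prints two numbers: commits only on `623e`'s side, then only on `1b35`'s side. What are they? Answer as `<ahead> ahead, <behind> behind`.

Reachable from 623e: {11b1, 1b35, 1ee7, 2c65, 522d, 623e, 6a77, a15b, bc83, d09c, d9a8, eb89}.
Reachable from 1b35: {1b35, 6a77, a15b, bc83, d09c, d9a8}.
Only in 623e's history (ahead): {11b1, 1ee7, 2c65, 522d, 623e, eb89} — 6.
Only in 1b35's history (behind): {} — 0.

6 ahead, 0 behind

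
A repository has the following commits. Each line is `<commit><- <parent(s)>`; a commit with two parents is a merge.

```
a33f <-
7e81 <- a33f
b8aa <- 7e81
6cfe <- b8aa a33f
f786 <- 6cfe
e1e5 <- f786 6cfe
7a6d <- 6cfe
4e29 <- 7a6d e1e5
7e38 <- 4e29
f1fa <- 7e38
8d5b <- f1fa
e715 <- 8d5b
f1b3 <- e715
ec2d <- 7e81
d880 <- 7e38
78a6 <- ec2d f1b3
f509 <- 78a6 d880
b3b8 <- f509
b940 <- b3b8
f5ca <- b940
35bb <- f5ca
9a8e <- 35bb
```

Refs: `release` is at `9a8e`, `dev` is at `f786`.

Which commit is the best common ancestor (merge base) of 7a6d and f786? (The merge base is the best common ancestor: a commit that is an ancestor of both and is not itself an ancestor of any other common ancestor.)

Ancestors of 7a6d: {6cfe, 7a6d, 7e81, a33f, b8aa}.
Ancestors of f786: {6cfe, 7e81, a33f, b8aa, f786}.
Common ancestors: {6cfe, 7e81, a33f, b8aa}.
Among these, 6cfe is not an ancestor of any other common ancestor — it is the merge base.

6cfe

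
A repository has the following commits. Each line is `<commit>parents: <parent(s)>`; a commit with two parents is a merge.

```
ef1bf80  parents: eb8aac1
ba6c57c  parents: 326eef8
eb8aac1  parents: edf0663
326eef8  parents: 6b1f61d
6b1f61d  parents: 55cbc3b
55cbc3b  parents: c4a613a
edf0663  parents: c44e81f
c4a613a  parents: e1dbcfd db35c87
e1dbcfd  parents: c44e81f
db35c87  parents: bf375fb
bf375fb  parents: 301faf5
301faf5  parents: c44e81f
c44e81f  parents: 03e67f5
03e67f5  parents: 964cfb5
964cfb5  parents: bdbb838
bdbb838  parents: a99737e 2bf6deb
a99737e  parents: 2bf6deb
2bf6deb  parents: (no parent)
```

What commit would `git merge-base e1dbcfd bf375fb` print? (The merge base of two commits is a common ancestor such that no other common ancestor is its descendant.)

Ancestors of e1dbcfd: {03e67f5, 2bf6deb, 964cfb5, a99737e, bdbb838, c44e81f, e1dbcfd}.
Ancestors of bf375fb: {03e67f5, 2bf6deb, 301faf5, 964cfb5, a99737e, bdbb838, bf375fb, c44e81f}.
Common ancestors: {03e67f5, 2bf6deb, 964cfb5, a99737e, bdbb838, c44e81f}.
Among these, c44e81f is not an ancestor of any other common ancestor — it is the merge base.

c44e81f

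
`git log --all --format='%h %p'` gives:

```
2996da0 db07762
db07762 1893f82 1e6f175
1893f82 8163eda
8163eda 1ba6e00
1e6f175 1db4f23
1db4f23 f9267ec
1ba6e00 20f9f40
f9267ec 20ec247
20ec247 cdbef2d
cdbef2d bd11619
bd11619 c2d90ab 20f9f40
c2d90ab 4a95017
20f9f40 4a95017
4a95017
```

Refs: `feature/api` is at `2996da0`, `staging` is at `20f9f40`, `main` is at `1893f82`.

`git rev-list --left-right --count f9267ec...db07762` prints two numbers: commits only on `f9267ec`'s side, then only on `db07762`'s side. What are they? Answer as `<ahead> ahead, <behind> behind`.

0 ahead, 6 behind

Reachable from f9267ec: {20ec247, 20f9f40, 4a95017, bd11619, c2d90ab, cdbef2d, f9267ec}.
Reachable from db07762: {1893f82, 1ba6e00, 1db4f23, 1e6f175, 20ec247, 20f9f40, 4a95017, 8163eda, bd11619, c2d90ab, cdbef2d, db07762, f9267ec}.
Only in f9267ec's history (ahead): {} — 0.
Only in db07762's history (behind): {1893f82, 1ba6e00, 1db4f23, 1e6f175, 8163eda, db07762} — 6.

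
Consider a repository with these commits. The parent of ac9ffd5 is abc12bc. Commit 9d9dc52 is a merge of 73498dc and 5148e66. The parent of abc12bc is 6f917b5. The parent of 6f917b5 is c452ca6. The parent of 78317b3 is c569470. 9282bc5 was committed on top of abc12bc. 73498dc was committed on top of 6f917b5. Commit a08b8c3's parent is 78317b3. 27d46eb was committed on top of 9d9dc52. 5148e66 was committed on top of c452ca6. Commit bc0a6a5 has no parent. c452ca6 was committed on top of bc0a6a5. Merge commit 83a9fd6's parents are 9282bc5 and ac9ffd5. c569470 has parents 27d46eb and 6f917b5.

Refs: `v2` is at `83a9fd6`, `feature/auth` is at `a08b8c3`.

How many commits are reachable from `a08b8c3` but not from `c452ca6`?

8

Reachable from a08b8c3: {27d46eb, 5148e66, 6f917b5, 73498dc, 78317b3, 9d9dc52, a08b8c3, bc0a6a5, c452ca6, c569470}.
Reachable from c452ca6: {bc0a6a5, c452ca6}.
In a08b8c3's history but not c452ca6's: {27d46eb, 5148e66, 6f917b5, 73498dc, 78317b3, 9d9dc52, a08b8c3, c569470} — 8 commits.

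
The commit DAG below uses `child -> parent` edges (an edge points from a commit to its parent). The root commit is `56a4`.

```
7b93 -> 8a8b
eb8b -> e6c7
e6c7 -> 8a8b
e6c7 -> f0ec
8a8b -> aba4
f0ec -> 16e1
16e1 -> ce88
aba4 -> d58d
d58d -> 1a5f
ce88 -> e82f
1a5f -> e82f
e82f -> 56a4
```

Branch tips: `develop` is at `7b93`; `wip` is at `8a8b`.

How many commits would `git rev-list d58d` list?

Walking parent pointers from d58d: reachable set = {1a5f, 56a4, d58d, e82f}.
That is 4 commits.

4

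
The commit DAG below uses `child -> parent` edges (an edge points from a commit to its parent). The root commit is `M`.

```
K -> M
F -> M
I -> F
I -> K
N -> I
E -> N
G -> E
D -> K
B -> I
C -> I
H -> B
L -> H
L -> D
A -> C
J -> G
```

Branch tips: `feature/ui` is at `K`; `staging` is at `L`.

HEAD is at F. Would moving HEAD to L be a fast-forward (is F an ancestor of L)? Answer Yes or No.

A fast-forward from F to L is possible iff F is an ancestor of L.
Ancestors of L: {B, D, F, H, I, K, L, M}.
F is among them, so fast-forward is possible.

Yes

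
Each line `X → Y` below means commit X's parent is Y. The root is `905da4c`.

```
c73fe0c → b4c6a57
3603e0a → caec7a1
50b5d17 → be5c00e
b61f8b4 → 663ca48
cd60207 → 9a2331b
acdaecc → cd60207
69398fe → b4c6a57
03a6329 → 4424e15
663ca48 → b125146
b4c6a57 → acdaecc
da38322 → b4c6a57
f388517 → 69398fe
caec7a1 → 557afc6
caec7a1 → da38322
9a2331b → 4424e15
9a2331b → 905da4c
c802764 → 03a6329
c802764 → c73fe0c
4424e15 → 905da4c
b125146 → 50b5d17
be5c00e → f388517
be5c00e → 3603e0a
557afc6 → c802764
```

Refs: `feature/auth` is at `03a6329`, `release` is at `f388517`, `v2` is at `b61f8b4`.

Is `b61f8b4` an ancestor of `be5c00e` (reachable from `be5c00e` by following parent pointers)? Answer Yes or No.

Ancestors of be5c00e: {03a6329, 3603e0a, 4424e15, 557afc6, 69398fe, 905da4c, 9a2331b, acdaecc, b4c6a57, be5c00e, c73fe0c, c802764, caec7a1, cd60207, da38322, f388517}.
b61f8b4 is not in that set, so it is not an ancestor of be5c00e.

No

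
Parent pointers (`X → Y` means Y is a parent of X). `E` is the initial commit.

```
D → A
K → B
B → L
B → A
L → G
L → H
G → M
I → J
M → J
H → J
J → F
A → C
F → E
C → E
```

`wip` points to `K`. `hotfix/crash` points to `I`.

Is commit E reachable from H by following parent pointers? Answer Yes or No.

Ancestors of H (commits reachable by following parents): {E, F, H, J}.
E is in that set, so it is an ancestor of H.

Yes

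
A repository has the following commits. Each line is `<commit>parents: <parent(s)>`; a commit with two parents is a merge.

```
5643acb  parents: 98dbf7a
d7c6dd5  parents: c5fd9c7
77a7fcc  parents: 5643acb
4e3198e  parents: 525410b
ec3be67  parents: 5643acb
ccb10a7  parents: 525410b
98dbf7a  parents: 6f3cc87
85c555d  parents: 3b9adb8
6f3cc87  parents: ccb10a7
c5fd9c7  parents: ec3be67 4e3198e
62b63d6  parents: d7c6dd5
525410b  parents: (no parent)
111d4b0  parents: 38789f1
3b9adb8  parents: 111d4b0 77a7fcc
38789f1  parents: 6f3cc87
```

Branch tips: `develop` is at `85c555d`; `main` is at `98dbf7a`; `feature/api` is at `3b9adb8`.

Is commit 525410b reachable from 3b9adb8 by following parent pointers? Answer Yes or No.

Ancestors of 3b9adb8 (commits reachable by following parents): {111d4b0, 38789f1, 3b9adb8, 525410b, 5643acb, 6f3cc87, 77a7fcc, 98dbf7a, ccb10a7}.
525410b is in that set, so it is an ancestor of 3b9adb8.

Yes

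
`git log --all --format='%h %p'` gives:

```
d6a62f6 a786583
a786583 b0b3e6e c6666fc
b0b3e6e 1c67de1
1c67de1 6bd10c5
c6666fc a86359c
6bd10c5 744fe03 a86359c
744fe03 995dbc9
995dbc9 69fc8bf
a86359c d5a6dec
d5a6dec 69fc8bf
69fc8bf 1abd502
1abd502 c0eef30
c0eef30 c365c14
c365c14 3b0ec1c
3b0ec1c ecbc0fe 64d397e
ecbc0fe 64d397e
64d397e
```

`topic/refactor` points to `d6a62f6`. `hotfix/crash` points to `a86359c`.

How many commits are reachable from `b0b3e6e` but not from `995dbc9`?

6

Reachable from b0b3e6e: {1abd502, 1c67de1, 3b0ec1c, 64d397e, 69fc8bf, 6bd10c5, 744fe03, 995dbc9, a86359c, b0b3e6e, c0eef30, c365c14, d5a6dec, ecbc0fe}.
Reachable from 995dbc9: {1abd502, 3b0ec1c, 64d397e, 69fc8bf, 995dbc9, c0eef30, c365c14, ecbc0fe}.
In b0b3e6e's history but not 995dbc9's: {1c67de1, 6bd10c5, 744fe03, a86359c, b0b3e6e, d5a6dec} — 6 commits.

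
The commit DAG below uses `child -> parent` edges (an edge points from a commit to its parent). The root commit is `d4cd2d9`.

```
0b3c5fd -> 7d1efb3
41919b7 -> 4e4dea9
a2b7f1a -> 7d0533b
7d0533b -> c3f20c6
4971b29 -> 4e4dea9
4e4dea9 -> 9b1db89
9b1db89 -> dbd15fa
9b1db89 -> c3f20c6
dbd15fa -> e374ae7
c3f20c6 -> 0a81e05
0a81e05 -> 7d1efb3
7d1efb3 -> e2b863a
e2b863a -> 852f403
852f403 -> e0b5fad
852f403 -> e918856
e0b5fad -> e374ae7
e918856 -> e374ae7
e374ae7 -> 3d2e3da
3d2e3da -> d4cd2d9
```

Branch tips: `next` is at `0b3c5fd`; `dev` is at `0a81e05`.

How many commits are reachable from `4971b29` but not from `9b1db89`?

2

Reachable from 4971b29: {0a81e05, 3d2e3da, 4971b29, 4e4dea9, 7d1efb3, 852f403, 9b1db89, c3f20c6, d4cd2d9, dbd15fa, e0b5fad, e2b863a, e374ae7, e918856}.
Reachable from 9b1db89: {0a81e05, 3d2e3da, 7d1efb3, 852f403, 9b1db89, c3f20c6, d4cd2d9, dbd15fa, e0b5fad, e2b863a, e374ae7, e918856}.
In 4971b29's history but not 9b1db89's: {4971b29, 4e4dea9} — 2 commits.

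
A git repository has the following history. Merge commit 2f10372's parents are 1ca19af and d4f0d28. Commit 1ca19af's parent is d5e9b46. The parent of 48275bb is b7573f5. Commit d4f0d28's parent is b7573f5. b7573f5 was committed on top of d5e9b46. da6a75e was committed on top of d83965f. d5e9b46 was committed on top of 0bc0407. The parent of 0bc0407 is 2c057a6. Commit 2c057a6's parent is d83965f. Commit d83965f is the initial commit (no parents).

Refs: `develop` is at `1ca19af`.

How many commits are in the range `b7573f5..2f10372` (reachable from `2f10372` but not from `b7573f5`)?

3

Reachable from 2f10372: {0bc0407, 1ca19af, 2c057a6, 2f10372, b7573f5, d4f0d28, d5e9b46, d83965f}.
Reachable from b7573f5: {0bc0407, 2c057a6, b7573f5, d5e9b46, d83965f}.
In 2f10372's history but not b7573f5's: {1ca19af, 2f10372, d4f0d28} — 3 commits.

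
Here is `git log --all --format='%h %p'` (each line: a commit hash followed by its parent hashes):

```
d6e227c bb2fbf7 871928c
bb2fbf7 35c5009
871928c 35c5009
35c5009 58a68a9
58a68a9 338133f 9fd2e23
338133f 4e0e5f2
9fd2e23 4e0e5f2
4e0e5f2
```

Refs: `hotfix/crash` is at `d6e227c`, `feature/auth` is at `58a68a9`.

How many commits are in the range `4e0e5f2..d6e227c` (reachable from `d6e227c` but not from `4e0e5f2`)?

Reachable from d6e227c: {338133f, 35c5009, 4e0e5f2, 58a68a9, 871928c, 9fd2e23, bb2fbf7, d6e227c}.
Reachable from 4e0e5f2: {4e0e5f2}.
In d6e227c's history but not 4e0e5f2's: {338133f, 35c5009, 58a68a9, 871928c, 9fd2e23, bb2fbf7, d6e227c} — 7 commits.

7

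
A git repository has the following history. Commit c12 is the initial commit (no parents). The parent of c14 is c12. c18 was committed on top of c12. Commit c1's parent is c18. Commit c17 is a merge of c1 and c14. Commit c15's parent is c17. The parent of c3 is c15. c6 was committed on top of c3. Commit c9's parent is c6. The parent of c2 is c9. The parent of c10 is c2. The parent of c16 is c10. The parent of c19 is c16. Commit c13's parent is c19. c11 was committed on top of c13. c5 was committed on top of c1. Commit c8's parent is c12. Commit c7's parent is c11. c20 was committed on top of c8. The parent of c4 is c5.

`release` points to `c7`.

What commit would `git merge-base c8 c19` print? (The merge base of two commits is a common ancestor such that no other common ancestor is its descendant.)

Ancestors of c8: {c12, c8}.
Ancestors of c19: {c1, c10, c12, c14, c15, c16, c17, c18, c19, c2, c3, c6, c9}.
Common ancestors: {c12}.
The only common ancestor is c12, so it is the merge base.

c12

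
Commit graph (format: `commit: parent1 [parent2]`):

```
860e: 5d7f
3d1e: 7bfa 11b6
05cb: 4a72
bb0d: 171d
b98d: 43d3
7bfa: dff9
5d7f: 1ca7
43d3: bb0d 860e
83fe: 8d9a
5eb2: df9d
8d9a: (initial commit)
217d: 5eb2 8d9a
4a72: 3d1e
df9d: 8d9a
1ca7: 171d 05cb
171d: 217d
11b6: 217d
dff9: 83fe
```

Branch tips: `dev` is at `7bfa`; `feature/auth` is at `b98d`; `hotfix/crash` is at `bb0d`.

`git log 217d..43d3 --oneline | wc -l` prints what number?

13

Reachable from 43d3: {05cb, 11b6, 171d, 1ca7, 217d, 3d1e, 43d3, 4a72, 5d7f, 5eb2, 7bfa, 83fe, 860e, 8d9a, bb0d, df9d, dff9}.
Reachable from 217d: {217d, 5eb2, 8d9a, df9d}.
In 43d3's history but not 217d's: {05cb, 11b6, 171d, 1ca7, 3d1e, 43d3, 4a72, 5d7f, 7bfa, 83fe, 860e, bb0d, dff9} — 13 commits.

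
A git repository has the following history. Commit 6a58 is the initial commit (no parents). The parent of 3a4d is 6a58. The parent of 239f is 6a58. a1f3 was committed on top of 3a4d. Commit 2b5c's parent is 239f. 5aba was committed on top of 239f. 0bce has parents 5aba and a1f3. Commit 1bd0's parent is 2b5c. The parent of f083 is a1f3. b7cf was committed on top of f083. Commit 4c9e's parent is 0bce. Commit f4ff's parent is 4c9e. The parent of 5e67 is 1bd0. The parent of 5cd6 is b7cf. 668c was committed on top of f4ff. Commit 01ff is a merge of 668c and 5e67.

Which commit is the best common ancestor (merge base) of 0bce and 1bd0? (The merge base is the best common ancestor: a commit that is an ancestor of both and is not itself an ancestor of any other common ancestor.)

239f

Ancestors of 0bce: {0bce, 239f, 3a4d, 5aba, 6a58, a1f3}.
Ancestors of 1bd0: {1bd0, 239f, 2b5c, 6a58}.
Common ancestors: {239f, 6a58}.
Among these, 239f is not an ancestor of any other common ancestor — it is the merge base.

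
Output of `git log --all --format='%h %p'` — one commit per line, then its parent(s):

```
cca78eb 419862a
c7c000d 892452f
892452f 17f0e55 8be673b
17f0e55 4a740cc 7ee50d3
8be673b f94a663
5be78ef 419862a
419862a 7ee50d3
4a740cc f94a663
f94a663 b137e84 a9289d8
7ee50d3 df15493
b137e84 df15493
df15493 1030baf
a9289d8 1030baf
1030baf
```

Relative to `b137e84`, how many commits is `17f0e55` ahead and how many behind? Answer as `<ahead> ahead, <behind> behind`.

Reachable from 17f0e55: {1030baf, 17f0e55, 4a740cc, 7ee50d3, a9289d8, b137e84, df15493, f94a663}.
Reachable from b137e84: {1030baf, b137e84, df15493}.
Only in 17f0e55's history (ahead): {17f0e55, 4a740cc, 7ee50d3, a9289d8, f94a663} — 5.
Only in b137e84's history (behind): {} — 0.

5 ahead, 0 behind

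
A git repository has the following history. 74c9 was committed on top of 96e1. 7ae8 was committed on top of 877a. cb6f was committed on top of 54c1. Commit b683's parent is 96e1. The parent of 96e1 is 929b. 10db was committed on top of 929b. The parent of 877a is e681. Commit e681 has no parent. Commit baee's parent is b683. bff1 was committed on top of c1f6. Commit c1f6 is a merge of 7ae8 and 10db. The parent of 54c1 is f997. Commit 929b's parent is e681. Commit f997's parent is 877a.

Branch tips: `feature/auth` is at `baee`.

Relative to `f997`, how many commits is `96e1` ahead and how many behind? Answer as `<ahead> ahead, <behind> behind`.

2 ahead, 2 behind

Reachable from 96e1: {929b, 96e1, e681}.
Reachable from f997: {877a, e681, f997}.
Only in 96e1's history (ahead): {929b, 96e1} — 2.
Only in f997's history (behind): {877a, f997} — 2.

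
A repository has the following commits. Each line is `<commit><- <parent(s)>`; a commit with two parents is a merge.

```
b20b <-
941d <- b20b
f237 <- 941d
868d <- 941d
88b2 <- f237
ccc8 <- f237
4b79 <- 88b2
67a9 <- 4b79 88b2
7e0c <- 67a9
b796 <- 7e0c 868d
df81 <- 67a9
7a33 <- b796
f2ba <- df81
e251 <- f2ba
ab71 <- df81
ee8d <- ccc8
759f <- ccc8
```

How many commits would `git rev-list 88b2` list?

4

Walking parent pointers from 88b2: reachable set = {88b2, 941d, b20b, f237}.
That is 4 commits.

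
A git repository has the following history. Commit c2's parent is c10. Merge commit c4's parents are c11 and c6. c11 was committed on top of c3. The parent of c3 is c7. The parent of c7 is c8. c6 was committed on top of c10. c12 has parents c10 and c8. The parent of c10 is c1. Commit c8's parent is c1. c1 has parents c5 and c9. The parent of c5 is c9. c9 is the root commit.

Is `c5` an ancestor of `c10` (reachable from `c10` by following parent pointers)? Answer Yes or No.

Yes

Ancestors of c10 (commits reachable by following parents): {c1, c10, c5, c9}.
c5 is in that set, so it is an ancestor of c10.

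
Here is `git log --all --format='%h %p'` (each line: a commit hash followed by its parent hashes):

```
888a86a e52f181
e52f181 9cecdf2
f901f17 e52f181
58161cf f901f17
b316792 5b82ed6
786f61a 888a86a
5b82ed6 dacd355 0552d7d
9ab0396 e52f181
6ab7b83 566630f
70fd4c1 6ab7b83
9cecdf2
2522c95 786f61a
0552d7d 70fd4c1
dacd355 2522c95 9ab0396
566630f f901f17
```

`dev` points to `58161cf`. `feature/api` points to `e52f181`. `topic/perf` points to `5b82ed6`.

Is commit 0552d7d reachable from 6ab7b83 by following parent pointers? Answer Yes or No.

No

Ancestors of 6ab7b83: {566630f, 6ab7b83, 9cecdf2, e52f181, f901f17}.
0552d7d is not in that set, so it is not an ancestor of 6ab7b83.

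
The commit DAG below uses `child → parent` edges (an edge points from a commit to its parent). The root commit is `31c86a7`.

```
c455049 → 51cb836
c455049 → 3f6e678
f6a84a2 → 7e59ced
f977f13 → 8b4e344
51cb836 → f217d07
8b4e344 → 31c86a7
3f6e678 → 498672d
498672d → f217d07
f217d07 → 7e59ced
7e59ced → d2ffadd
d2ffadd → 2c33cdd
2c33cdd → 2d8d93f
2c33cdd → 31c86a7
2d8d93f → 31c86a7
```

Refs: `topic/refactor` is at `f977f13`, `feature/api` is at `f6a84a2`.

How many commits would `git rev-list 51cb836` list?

7

Walking parent pointers from 51cb836: reachable set = {2c33cdd, 2d8d93f, 31c86a7, 51cb836, 7e59ced, d2ffadd, f217d07}.
That is 7 commits.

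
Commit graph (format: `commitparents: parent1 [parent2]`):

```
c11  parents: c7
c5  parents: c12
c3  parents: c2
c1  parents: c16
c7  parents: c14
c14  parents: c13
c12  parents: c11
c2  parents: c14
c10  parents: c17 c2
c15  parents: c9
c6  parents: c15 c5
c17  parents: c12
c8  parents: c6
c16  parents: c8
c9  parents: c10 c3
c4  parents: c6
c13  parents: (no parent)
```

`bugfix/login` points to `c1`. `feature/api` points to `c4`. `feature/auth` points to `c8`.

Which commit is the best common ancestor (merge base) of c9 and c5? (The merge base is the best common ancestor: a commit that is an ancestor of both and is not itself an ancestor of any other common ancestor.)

c12

Ancestors of c9: {c10, c11, c12, c13, c14, c17, c2, c3, c7, c9}.
Ancestors of c5: {c11, c12, c13, c14, c5, c7}.
Common ancestors: {c11, c12, c13, c14, c7}.
Among these, c12 is not an ancestor of any other common ancestor — it is the merge base.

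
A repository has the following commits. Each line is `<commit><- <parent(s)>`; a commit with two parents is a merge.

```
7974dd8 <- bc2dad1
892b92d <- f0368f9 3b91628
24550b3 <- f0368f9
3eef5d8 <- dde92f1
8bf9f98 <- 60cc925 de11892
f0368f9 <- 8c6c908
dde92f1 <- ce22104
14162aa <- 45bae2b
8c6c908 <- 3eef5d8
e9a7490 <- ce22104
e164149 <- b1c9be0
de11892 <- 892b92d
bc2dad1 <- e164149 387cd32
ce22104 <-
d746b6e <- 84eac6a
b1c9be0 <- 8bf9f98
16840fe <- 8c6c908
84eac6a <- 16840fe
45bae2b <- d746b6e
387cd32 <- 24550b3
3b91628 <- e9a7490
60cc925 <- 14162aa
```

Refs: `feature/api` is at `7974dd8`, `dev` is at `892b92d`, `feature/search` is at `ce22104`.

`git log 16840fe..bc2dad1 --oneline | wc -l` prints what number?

16

Reachable from bc2dad1: {14162aa, 16840fe, 24550b3, 387cd32, 3b91628, 3eef5d8, 45bae2b, 60cc925, 84eac6a, 892b92d, 8bf9f98, 8c6c908, b1c9be0, bc2dad1, ce22104, d746b6e, dde92f1, de11892, e164149, e9a7490, f0368f9}.
Reachable from 16840fe: {16840fe, 3eef5d8, 8c6c908, ce22104, dde92f1}.
In bc2dad1's history but not 16840fe's: {14162aa, 24550b3, 387cd32, 3b91628, 45bae2b, 60cc925, 84eac6a, 892b92d, 8bf9f98, b1c9be0, bc2dad1, d746b6e, de11892, e164149, e9a7490, f0368f9} — 16 commits.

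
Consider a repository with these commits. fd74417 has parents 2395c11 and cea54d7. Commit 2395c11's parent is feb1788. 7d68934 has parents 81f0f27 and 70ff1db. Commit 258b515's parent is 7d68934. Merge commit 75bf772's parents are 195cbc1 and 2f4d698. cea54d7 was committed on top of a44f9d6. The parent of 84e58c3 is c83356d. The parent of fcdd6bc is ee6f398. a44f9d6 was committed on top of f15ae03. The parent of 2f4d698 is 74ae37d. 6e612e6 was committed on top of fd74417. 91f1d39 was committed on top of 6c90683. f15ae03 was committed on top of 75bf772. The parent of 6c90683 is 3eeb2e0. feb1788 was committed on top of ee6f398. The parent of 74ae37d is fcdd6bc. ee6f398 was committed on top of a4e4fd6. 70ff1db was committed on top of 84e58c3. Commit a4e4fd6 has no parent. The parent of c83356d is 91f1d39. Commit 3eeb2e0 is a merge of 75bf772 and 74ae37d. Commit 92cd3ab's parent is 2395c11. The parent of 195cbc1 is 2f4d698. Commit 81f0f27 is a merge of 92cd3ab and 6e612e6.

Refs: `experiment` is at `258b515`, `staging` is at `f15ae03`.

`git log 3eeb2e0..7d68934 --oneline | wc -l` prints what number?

15

Reachable from 7d68934: {195cbc1, 2395c11, 2f4d698, 3eeb2e0, 6c90683, 6e612e6, 70ff1db, 74ae37d, 75bf772, 7d68934, 81f0f27, 84e58c3, 91f1d39, 92cd3ab, a44f9d6, a4e4fd6, c83356d, cea54d7, ee6f398, f15ae03, fcdd6bc, fd74417, feb1788}.
Reachable from 3eeb2e0: {195cbc1, 2f4d698, 3eeb2e0, 74ae37d, 75bf772, a4e4fd6, ee6f398, fcdd6bc}.
In 7d68934's history but not 3eeb2e0's: {2395c11, 6c90683, 6e612e6, 70ff1db, 7d68934, 81f0f27, 84e58c3, 91f1d39, 92cd3ab, a44f9d6, c83356d, cea54d7, f15ae03, fd74417, feb1788} — 15 commits.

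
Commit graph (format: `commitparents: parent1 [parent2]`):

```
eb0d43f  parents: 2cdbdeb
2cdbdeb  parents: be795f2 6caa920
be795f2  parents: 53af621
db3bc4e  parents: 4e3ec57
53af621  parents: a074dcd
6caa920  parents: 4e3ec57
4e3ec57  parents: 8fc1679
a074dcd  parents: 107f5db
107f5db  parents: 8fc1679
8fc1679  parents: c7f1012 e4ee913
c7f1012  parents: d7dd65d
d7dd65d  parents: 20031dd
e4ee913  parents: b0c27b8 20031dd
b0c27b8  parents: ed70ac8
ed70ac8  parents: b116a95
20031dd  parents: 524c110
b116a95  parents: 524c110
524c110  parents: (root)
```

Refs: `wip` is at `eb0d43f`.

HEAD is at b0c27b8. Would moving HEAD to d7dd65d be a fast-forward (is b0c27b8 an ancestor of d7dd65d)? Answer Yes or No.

No

A fast-forward from b0c27b8 to d7dd65d is possible iff b0c27b8 is an ancestor of d7dd65d.
Ancestors of d7dd65d: {20031dd, 524c110, d7dd65d}.
b0c27b8 is not among them, so fast-forward is not possible.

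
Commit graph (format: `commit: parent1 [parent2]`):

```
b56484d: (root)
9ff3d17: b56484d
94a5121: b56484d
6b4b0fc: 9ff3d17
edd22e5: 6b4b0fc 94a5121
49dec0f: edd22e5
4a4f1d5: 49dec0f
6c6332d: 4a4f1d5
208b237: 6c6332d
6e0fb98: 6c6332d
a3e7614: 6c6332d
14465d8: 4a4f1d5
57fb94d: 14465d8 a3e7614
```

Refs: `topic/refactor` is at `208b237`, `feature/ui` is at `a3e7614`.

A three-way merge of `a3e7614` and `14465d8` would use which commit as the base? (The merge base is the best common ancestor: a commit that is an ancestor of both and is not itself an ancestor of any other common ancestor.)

4a4f1d5

Ancestors of a3e7614: {49dec0f, 4a4f1d5, 6b4b0fc, 6c6332d, 94a5121, 9ff3d17, a3e7614, b56484d, edd22e5}.
Ancestors of 14465d8: {14465d8, 49dec0f, 4a4f1d5, 6b4b0fc, 94a5121, 9ff3d17, b56484d, edd22e5}.
Common ancestors: {49dec0f, 4a4f1d5, 6b4b0fc, 94a5121, 9ff3d17, b56484d, edd22e5}.
Among these, 4a4f1d5 is not an ancestor of any other common ancestor — it is the merge base.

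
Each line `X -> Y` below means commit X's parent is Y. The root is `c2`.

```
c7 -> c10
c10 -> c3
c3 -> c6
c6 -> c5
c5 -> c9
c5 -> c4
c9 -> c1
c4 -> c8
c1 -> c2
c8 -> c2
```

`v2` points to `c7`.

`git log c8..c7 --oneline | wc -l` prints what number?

8

Reachable from c7: {c1, c10, c2, c3, c4, c5, c6, c7, c8, c9}.
Reachable from c8: {c2, c8}.
In c7's history but not c8's: {c1, c10, c3, c4, c5, c6, c7, c9} — 8 commits.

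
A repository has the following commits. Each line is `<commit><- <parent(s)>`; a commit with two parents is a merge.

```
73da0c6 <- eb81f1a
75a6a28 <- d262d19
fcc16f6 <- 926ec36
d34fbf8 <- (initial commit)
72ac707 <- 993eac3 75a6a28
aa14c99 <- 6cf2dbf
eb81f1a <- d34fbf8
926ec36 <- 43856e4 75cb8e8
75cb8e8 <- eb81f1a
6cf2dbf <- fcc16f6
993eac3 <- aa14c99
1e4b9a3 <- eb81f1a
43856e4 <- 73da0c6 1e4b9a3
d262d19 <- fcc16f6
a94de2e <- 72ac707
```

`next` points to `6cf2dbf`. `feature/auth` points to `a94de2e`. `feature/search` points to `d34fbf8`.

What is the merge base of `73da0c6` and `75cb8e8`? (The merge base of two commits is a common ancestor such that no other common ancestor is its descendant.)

eb81f1a

Ancestors of 73da0c6: {73da0c6, d34fbf8, eb81f1a}.
Ancestors of 75cb8e8: {75cb8e8, d34fbf8, eb81f1a}.
Common ancestors: {d34fbf8, eb81f1a}.
Among these, eb81f1a is not an ancestor of any other common ancestor — it is the merge base.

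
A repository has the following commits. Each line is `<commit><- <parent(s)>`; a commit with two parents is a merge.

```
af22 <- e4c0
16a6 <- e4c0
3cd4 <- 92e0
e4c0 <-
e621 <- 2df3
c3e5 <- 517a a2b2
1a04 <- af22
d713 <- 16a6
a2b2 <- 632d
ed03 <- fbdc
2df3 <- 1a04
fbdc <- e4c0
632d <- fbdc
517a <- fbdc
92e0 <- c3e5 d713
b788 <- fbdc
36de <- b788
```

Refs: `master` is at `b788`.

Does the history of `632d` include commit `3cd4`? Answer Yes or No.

Ancestors of 632d: {632d, e4c0, fbdc}.
3cd4 is not in that set, so it is not an ancestor of 632d.

No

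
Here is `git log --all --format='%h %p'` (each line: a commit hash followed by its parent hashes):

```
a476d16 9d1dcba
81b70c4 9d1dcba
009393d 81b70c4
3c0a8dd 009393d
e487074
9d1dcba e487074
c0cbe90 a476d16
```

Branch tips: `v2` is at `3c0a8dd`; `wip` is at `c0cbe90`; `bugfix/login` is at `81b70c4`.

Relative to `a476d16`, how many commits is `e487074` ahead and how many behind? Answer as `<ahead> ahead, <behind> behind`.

Reachable from e487074: {e487074}.
Reachable from a476d16: {9d1dcba, a476d16, e487074}.
Only in e487074's history (ahead): {} — 0.
Only in a476d16's history (behind): {9d1dcba, a476d16} — 2.

0 ahead, 2 behind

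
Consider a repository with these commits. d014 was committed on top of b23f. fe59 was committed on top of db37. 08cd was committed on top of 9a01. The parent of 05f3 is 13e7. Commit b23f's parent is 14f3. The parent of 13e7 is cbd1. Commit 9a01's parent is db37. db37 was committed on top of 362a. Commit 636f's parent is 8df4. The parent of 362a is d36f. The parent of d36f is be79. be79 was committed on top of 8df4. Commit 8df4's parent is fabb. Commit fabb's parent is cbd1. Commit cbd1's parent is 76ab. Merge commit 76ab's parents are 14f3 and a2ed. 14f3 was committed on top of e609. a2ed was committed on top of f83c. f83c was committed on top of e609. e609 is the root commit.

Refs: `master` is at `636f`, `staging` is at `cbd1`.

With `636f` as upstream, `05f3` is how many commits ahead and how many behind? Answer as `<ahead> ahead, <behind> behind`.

Reachable from 05f3: {05f3, 13e7, 14f3, 76ab, a2ed, cbd1, e609, f83c}.
Reachable from 636f: {14f3, 636f, 76ab, 8df4, a2ed, cbd1, e609, f83c, fabb}.
Only in 05f3's history (ahead): {05f3, 13e7} — 2.
Only in 636f's history (behind): {636f, 8df4, fabb} — 3.

2 ahead, 3 behind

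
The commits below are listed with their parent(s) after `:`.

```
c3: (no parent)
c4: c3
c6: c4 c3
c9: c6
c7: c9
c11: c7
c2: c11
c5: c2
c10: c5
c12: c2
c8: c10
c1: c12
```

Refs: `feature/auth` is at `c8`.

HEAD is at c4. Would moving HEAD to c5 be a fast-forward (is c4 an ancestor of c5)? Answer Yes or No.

Yes

A fast-forward from c4 to c5 is possible iff c4 is an ancestor of c5.
Ancestors of c5: {c11, c2, c3, c4, c5, c6, c7, c9}.
c4 is among them, so fast-forward is possible.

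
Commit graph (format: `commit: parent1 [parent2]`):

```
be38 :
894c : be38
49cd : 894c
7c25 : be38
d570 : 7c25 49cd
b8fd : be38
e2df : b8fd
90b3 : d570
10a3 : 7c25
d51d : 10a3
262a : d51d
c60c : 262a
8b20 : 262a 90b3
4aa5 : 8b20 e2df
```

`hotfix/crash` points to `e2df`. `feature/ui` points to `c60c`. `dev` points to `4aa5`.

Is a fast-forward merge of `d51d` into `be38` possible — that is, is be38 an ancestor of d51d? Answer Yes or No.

Yes

A fast-forward from be38 to d51d is possible iff be38 is an ancestor of d51d.
Ancestors of d51d: {10a3, 7c25, be38, d51d}.
be38 is among them, so fast-forward is possible.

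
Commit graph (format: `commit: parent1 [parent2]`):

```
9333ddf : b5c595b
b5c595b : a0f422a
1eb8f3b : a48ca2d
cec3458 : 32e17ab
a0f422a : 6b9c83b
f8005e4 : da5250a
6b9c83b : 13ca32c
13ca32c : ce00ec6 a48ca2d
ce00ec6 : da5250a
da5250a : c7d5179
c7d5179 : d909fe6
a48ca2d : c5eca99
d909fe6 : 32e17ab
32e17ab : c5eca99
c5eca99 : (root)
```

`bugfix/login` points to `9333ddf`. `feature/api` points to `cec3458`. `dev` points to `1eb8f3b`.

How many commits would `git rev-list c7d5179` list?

Walking parent pointers from c7d5179: reachable set = {32e17ab, c5eca99, c7d5179, d909fe6}.
That is 4 commits.

4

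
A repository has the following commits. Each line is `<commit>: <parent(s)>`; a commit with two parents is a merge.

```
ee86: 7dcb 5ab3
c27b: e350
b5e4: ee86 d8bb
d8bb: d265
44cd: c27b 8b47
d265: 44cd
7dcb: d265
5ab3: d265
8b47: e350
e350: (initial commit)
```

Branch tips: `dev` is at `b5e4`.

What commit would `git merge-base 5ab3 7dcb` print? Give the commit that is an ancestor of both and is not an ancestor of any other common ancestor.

Ancestors of 5ab3: {44cd, 5ab3, 8b47, c27b, d265, e350}.
Ancestors of 7dcb: {44cd, 7dcb, 8b47, c27b, d265, e350}.
Common ancestors: {44cd, 8b47, c27b, d265, e350}.
Among these, d265 is not an ancestor of any other common ancestor — it is the merge base.

d265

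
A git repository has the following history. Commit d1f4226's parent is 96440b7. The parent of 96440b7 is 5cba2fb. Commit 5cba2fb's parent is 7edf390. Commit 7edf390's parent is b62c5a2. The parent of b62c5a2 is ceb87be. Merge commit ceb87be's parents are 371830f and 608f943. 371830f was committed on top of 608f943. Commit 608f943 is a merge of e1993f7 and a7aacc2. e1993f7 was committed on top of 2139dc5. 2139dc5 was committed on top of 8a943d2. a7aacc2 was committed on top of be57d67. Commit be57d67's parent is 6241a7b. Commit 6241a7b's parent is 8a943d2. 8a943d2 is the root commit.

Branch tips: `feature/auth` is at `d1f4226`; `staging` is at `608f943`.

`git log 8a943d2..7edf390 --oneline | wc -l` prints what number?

Reachable from 7edf390: {2139dc5, 371830f, 608f943, 6241a7b, 7edf390, 8a943d2, a7aacc2, b62c5a2, be57d67, ceb87be, e1993f7}.
Reachable from 8a943d2: {8a943d2}.
In 7edf390's history but not 8a943d2's: {2139dc5, 371830f, 608f943, 6241a7b, 7edf390, a7aacc2, b62c5a2, be57d67, ceb87be, e1993f7} — 10 commits.

10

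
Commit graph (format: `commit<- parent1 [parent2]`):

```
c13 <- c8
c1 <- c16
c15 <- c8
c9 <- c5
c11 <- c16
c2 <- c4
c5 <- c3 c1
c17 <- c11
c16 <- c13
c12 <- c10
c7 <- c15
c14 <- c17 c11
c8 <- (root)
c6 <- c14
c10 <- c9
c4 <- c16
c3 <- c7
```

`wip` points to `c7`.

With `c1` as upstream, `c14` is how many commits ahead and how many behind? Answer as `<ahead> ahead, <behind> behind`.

3 ahead, 1 behind

Reachable from c14: {c11, c13, c14, c16, c17, c8}.
Reachable from c1: {c1, c13, c16, c8}.
Only in c14's history (ahead): {c11, c14, c17} — 3.
Only in c1's history (behind): {c1} — 1.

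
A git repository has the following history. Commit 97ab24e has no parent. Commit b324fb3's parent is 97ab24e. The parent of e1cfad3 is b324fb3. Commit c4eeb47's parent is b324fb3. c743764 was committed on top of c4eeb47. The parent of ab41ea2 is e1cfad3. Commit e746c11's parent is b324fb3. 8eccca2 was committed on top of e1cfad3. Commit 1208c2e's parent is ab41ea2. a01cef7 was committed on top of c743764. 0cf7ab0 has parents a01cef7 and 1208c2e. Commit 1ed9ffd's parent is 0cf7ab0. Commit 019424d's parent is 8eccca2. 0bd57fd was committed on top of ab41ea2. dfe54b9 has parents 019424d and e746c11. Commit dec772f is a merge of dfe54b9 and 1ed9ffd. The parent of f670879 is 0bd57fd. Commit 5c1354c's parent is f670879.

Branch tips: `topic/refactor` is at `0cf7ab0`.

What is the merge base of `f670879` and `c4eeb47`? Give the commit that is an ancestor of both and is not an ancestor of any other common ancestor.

Ancestors of f670879: {0bd57fd, 97ab24e, ab41ea2, b324fb3, e1cfad3, f670879}.
Ancestors of c4eeb47: {97ab24e, b324fb3, c4eeb47}.
Common ancestors: {97ab24e, b324fb3}.
Among these, b324fb3 is not an ancestor of any other common ancestor — it is the merge base.

b324fb3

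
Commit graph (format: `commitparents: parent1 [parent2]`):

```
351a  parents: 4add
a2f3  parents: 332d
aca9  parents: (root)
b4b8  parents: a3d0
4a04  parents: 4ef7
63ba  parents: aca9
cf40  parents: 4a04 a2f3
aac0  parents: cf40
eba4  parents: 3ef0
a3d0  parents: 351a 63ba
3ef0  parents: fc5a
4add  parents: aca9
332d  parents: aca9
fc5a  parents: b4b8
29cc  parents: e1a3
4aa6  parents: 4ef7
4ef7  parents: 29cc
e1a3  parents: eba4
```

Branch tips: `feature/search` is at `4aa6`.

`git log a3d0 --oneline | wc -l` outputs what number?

Walking parent pointers from a3d0: reachable set = {351a, 4add, 63ba, a3d0, aca9}.
That is 5 commits.

5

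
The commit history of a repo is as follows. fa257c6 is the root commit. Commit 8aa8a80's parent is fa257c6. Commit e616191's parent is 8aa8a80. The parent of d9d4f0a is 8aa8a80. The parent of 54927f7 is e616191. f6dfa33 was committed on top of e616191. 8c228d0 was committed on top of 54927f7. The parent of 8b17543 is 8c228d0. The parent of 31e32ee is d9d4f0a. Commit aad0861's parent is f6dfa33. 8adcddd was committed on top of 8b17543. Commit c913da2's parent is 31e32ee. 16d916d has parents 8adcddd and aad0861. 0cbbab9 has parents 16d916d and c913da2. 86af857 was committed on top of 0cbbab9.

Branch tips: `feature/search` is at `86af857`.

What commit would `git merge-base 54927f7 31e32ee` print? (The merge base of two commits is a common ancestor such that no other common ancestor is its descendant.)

Ancestors of 54927f7: {54927f7, 8aa8a80, e616191, fa257c6}.
Ancestors of 31e32ee: {31e32ee, 8aa8a80, d9d4f0a, fa257c6}.
Common ancestors: {8aa8a80, fa257c6}.
Among these, 8aa8a80 is not an ancestor of any other common ancestor — it is the merge base.

8aa8a80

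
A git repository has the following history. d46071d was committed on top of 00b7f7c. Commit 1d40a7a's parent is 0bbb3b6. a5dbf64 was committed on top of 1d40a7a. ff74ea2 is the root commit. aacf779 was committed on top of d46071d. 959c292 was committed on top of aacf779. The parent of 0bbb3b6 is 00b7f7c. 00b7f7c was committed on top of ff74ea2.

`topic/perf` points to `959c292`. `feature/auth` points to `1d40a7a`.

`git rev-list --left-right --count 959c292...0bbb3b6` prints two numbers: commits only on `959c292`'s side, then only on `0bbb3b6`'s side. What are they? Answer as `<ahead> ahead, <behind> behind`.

Reachable from 959c292: {00b7f7c, 959c292, aacf779, d46071d, ff74ea2}.
Reachable from 0bbb3b6: {00b7f7c, 0bbb3b6, ff74ea2}.
Only in 959c292's history (ahead): {959c292, aacf779, d46071d} — 3.
Only in 0bbb3b6's history (behind): {0bbb3b6} — 1.

3 ahead, 1 behind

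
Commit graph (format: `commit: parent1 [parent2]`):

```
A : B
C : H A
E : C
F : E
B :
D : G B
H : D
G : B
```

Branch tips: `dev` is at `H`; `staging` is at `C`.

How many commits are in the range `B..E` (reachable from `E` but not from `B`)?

6

Reachable from E: {A, B, C, D, E, G, H}.
Reachable from B: {B}.
In E's history but not B's: {A, C, D, E, G, H} — 6 commits.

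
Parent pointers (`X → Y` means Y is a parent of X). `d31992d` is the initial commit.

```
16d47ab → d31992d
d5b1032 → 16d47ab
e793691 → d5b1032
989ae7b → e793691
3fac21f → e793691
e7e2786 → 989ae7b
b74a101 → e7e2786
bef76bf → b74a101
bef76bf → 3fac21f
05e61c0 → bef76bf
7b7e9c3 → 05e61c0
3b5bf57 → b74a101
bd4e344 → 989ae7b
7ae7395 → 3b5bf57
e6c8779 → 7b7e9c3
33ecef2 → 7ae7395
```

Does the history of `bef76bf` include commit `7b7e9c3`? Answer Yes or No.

No

Ancestors of bef76bf: {16d47ab, 3fac21f, 989ae7b, b74a101, bef76bf, d31992d, d5b1032, e793691, e7e2786}.
7b7e9c3 is not in that set, so it is not an ancestor of bef76bf.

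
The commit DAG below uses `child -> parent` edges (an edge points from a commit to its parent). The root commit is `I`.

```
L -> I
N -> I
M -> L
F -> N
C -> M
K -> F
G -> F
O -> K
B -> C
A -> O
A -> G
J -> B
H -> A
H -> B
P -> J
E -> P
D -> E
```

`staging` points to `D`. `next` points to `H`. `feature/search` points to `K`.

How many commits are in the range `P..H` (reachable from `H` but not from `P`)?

Reachable from H: {A, B, C, F, G, H, I, K, L, M, N, O}.
Reachable from P: {B, C, I, J, L, M, P}.
In H's history but not P's: {A, F, G, H, K, N, O} — 7 commits.

7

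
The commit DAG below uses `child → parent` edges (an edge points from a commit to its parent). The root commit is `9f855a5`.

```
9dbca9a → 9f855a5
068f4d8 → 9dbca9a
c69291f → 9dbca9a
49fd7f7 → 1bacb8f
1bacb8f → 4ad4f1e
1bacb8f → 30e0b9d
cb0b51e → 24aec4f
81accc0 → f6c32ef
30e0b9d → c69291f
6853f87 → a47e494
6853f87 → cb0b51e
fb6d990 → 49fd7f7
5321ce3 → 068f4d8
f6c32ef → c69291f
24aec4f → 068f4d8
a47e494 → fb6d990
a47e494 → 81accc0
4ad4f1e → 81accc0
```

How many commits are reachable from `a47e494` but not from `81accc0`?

Reachable from a47e494: {1bacb8f, 30e0b9d, 49fd7f7, 4ad4f1e, 81accc0, 9dbca9a, 9f855a5, a47e494, c69291f, f6c32ef, fb6d990}.
Reachable from 81accc0: {81accc0, 9dbca9a, 9f855a5, c69291f, f6c32ef}.
In a47e494's history but not 81accc0's: {1bacb8f, 30e0b9d, 49fd7f7, 4ad4f1e, a47e494, fb6d990} — 6 commits.

6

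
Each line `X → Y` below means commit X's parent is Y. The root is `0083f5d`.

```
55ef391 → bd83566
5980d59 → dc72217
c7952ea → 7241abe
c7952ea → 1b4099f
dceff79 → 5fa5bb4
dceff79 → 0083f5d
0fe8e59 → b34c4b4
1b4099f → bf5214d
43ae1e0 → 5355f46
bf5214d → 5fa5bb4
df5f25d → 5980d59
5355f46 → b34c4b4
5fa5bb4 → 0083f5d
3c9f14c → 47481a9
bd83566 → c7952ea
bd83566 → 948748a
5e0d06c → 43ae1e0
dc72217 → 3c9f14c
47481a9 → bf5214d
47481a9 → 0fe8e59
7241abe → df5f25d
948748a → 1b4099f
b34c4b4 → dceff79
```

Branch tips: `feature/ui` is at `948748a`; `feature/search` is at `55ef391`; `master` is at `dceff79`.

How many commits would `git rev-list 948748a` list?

5

Walking parent pointers from 948748a: reachable set = {0083f5d, 1b4099f, 5fa5bb4, 948748a, bf5214d}.
That is 5 commits.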